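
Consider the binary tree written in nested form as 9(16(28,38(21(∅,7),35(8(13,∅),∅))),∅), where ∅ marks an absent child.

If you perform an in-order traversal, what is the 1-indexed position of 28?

In-order visits the left subtree, then the node, then the right subtree.
At 9: go left to 16.
  At 16: go left to 28.
    28 is a leaf — visit 28.
  Visit 16.
  At 16: go right to 38.
    At 38: go left to 21.
      At 21: no left child.
      Visit 21.
      At 21: go right to 7.
        7 is a leaf — visit 7.
    Visit 38.
    At 38: go right to 35.
      At 35: go left to 8.
        At 8: go left to 13.
          13 is a leaf — visit 13.
        Visit 8.
        At 8: no right child.
      Visit 35.
      At 35: no right child.
Visit 9.
At 9: no right child.
Full in-order sequence: 28, 16, 21, 7, 38, 13, 8, 35, 9.

1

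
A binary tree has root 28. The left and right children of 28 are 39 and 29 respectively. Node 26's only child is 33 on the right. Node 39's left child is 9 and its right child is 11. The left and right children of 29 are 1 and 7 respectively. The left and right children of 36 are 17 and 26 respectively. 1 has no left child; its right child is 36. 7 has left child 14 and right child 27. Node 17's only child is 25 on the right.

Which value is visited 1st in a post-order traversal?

Post-order visits the left subtree, then the right subtree, then the node.
At 28: go left to 39.
  At 39: go left to 9.
    9 is a leaf — visit 9.
  At 39: go right to 11.
    11 is a leaf — visit 11.
  Visit 39.
At 28: go right to 29.
  At 29: go left to 1.
    At 1: no left child.
    At 1: go right to 36.
      At 36: go left to 17.
        At 17: no left child.
        At 17: go right to 25.
          25 is a leaf — visit 25.
        Visit 17.
      At 36: go right to 26.
        At 26: no left child.
        At 26: go right to 33.
          33 is a leaf — visit 33.
        Visit 26.
      Visit 36.
    Visit 1.
  At 29: go right to 7.
    At 7: go left to 14.
      14 is a leaf — visit 14.
    At 7: go right to 27.
      27 is a leaf — visit 27.
    Visit 7.
  Visit 29.
Visit 28.
Full post-order sequence: 9, 11, 39, 25, 17, 33, 26, 36, 1, 14, 27, 7, 29, 28.

9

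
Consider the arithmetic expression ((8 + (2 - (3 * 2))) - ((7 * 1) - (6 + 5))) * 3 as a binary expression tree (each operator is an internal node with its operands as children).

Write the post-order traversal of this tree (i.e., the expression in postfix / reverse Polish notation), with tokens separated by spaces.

Post-order on an expression tree gives postfix notation: for each operator, emit left operand, right operand, then the operator.

8 2 3 2 * - + 7 1 * 6 5 + - - 3 *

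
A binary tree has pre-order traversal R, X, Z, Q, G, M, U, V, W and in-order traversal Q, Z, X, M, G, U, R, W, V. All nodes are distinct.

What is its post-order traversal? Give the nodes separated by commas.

Q, Z, M, U, G, X, W, V, R

The first element of pre-order is the root; it splits in-order into left and right subtrees.
Root R: left subtree has 6 nodes {Q, Z, X, M, G, U}, right has 2 {W, V}.
  Root X: left subtree has 2 nodes {Q, Z}, right has 3 {M, G, U}.
    Root Z: left subtree has 1 node {Q}, right has 0 { }.
    Root G: left subtree has 1 node {M}, right has 1 {U}.
  Root V: left subtree has 1 node {W}, right has 0 { }.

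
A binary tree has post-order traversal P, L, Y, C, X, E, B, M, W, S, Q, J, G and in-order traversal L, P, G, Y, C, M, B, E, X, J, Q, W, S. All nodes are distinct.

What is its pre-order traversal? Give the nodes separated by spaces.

G L P J M C Y B E X Q S W

The last element of post-order is the root; it splits in-order into left and right subtrees.
Root G: left subtree has 2 nodes {L, P}, right has 10 {Y, C, M, B, E, X, J, Q, W, S}.
  Root L: left subtree has 0 nodes { }, right has 1 {P}.
  Root J: left subtree has 6 nodes {Y, C, M, B, E, X}, right has 3 {Q, W, S}.
    Root M: left subtree has 2 nodes {Y, C}, right has 3 {B, E, X}.
      Root C: left subtree has 1 node {Y}, right has 0 { }.
      Root B: left subtree has 0 nodes { }, right has 2 {E, X}.
        Root E: left subtree has 0 nodes { }, right has 1 {X}.
    Root Q: left subtree has 0 nodes { }, right has 2 {W, S}.
      Root S: left subtree has 1 node {W}, right has 0 { }.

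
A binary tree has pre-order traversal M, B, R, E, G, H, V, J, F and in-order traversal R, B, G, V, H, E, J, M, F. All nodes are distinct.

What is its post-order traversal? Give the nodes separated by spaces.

R V H G J E B F M

The first element of pre-order is the root; it splits in-order into left and right subtrees.
Root M: left subtree has 7 nodes {R, B, G, V, H, E, J}, right has 1 {F}.
  Root B: left subtree has 1 node {R}, right has 5 {G, V, H, E, J}.
    Root E: left subtree has 3 nodes {G, V, H}, right has 1 {J}.
      Root G: left subtree has 0 nodes { }, right has 2 {V, H}.
        Root H: left subtree has 1 node {V}, right has 0 { }.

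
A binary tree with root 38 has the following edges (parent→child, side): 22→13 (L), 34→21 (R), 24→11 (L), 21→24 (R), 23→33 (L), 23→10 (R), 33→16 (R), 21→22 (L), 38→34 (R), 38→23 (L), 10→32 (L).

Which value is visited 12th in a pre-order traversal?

Pre-order visits the node, then its left subtree, then its right subtree.
Visit 38.
At 38: go left to 23.
  Visit 23.
  At 23: go left to 33.
    Visit 33.
    At 33: no left child.
    At 33: go right to 16.
      16 is a leaf — visit 16.
  At 23: go right to 10.
    Visit 10.
    At 10: go left to 32.
      32 is a leaf — visit 32.
    At 10: no right child.
At 38: go right to 34.
  Visit 34.
  At 34: no left child.
  At 34: go right to 21.
    Visit 21.
    At 21: go left to 22.
      Visit 22.
      At 22: go left to 13.
        13 is a leaf — visit 13.
      At 22: no right child.
    At 21: go right to 24.
      Visit 24.
      At 24: go left to 11.
        11 is a leaf — visit 11.
      At 24: no right child.
Full pre-order sequence: 38, 23, 33, 16, 10, 32, 34, 21, 22, 13, 24, 11.

11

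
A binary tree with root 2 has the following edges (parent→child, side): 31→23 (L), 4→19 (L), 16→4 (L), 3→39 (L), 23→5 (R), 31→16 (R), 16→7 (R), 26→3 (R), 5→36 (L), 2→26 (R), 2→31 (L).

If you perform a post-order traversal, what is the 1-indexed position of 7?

6

Post-order visits the left subtree, then the right subtree, then the node.
At 2: go left to 31.
  At 31: go left to 23.
    At 23: no left child.
    At 23: go right to 5.
      At 5: go left to 36.
        36 is a leaf — visit 36.
      At 5: no right child.
      Visit 5.
    Visit 23.
  At 31: go right to 16.
    At 16: go left to 4.
      At 4: go left to 19.
        19 is a leaf — visit 19.
      At 4: no right child.
      Visit 4.
    At 16: go right to 7.
      7 is a leaf — visit 7.
    Visit 16.
  Visit 31.
At 2: go right to 26.
  At 26: no left child.
  At 26: go right to 3.
    At 3: go left to 39.
      39 is a leaf — visit 39.
    At 3: no right child.
    Visit 3.
  Visit 26.
Visit 2.
Full post-order sequence: 36, 5, 23, 19, 4, 7, 16, 31, 39, 3, 26, 2.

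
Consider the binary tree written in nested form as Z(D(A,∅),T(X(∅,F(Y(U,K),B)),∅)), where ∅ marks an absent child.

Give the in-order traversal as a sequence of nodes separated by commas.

A, D, Z, X, U, Y, K, F, B, T

In-order visits the left subtree, then the node, then the right subtree.
At Z: go left to D.
  At D: go left to A.
    A is a leaf — visit A.
  Visit D.
  At D: no right child.
Visit Z.
At Z: go right to T.
  At T: go left to X.
    At X: no left child.
    Visit X.
    At X: go right to F.
      At F: go left to Y.
        At Y: go left to U.
          U is a leaf — visit U.
        Visit Y.
        At Y: go right to K.
          K is a leaf — visit K.
      Visit F.
      At F: go right to B.
        B is a leaf — visit B.
  Visit T.
  At T: no right child.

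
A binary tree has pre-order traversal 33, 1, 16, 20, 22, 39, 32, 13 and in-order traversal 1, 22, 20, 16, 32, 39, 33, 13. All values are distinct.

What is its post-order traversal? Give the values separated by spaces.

The first element of pre-order is the root; it splits in-order into left and right subtrees.
Root 33: left subtree has 6 nodes {1, 22, 20, 16, 32, 39}, right has 1 {13}.
  Root 1: left subtree has 0 nodes { }, right has 5 {22, 20, 16, 32, 39}.
    Root 16: left subtree has 2 nodes {22, 20}, right has 2 {32, 39}.
      Root 20: left subtree has 1 node {22}, right has 0 { }.
      Root 39: left subtree has 1 node {32}, right has 0 { }.

22 20 32 39 16 1 13 33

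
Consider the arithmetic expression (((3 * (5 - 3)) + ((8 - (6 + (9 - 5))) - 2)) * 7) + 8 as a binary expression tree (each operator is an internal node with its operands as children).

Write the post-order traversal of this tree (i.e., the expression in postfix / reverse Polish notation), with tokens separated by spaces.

3 5 3 - * 8 6 9 5 - + - 2 - + 7 * 8 +

Post-order on an expression tree gives postfix notation: for each operator, emit left operand, right operand, then the operator.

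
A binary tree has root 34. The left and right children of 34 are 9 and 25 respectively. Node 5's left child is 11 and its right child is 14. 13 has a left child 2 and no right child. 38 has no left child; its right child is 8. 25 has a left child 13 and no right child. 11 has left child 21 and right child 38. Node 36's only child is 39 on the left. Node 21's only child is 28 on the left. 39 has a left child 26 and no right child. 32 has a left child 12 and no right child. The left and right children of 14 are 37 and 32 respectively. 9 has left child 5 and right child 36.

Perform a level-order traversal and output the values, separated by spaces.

34 9 25 5 36 13 11 14 39 2 21 38 37 32 26 28 8 12

Level-order visits nodes level by level from the root, left to right within each level.
Level 0: 34
Level 1: 9, 25
Level 2: 5, 36, 13
Level 3: 11, 14, 39, 2
Level 4: 21, 38, 37, 32, 26
Level 5: 28, 8, 12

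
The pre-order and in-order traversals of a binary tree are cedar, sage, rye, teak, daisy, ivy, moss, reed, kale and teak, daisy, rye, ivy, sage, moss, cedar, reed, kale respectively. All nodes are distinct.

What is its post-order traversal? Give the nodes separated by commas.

daisy, teak, ivy, rye, moss, sage, kale, reed, cedar

The first element of pre-order is the root; it splits in-order into left and right subtrees.
Root cedar: left subtree has 6 nodes {teak, daisy, rye, ivy, sage, moss}, right has 2 {reed, kale}.
  Root sage: left subtree has 4 nodes {teak, daisy, rye, ivy}, right has 1 {moss}.
    Root rye: left subtree has 2 nodes {teak, daisy}, right has 1 {ivy}.
      Root teak: left subtree has 0 nodes { }, right has 1 {daisy}.
  Root reed: left subtree has 0 nodes { }, right has 1 {kale}.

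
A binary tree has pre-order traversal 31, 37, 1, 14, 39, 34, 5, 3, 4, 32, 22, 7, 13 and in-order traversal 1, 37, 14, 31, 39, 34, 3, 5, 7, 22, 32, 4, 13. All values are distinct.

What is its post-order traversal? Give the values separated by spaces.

The first element of pre-order is the root; it splits in-order into left and right subtrees.
Root 31: left subtree has 3 nodes {1, 37, 14}, right has 9 {39, 34, 3, 5, 7, 22, 32, 4, 13}.
  Root 37: left subtree has 1 node {1}, right has 1 {14}.
  Root 39: left subtree has 0 nodes { }, right has 8 {34, 3, 5, 7, 22, 32, 4, 13}.
    Root 34: left subtree has 0 nodes { }, right has 7 {3, 5, 7, 22, 32, 4, 13}.
      Root 5: left subtree has 1 node {3}, right has 5 {7, 22, 32, 4, 13}.
        Root 4: left subtree has 3 nodes {7, 22, 32}, right has 1 {13}.
          Root 32: left subtree has 2 nodes {7, 22}, right has 0 { }.
            Root 22: left subtree has 1 node {7}, right has 0 { }.

1 14 37 3 7 22 32 13 4 5 34 39 31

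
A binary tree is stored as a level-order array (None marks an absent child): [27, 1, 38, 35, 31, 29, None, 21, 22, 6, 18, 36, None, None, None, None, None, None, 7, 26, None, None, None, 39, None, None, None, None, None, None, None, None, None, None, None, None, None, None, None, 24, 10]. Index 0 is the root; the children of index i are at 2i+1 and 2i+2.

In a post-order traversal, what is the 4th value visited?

35

Post-order visits the left subtree, then the right subtree, then the node.
At 27: go left to 1.
  At 1: go left to 35.
    At 35: go left to 21.
      21 is a leaf — visit 21.
    At 35: go right to 22.
      At 22: no left child.
      At 22: go right to 7.
        7 is a leaf — visit 7.
      Visit 22.
    Visit 35.
  At 1: go right to 31.
    At 31: go left to 6.
      At 6: go left to 26.
        At 26: go left to 24.
          24 is a leaf — visit 24.
        At 26: go right to 10.
          10 is a leaf — visit 10.
        Visit 26.
      At 6: no right child.
      Visit 6.
    At 31: go right to 18.
      18 is a leaf — visit 18.
    Visit 31.
  Visit 1.
At 27: go right to 38.
  At 38: go left to 29.
    At 29: go left to 36.
      At 36: go left to 39.
        39 is a leaf — visit 39.
      At 36: no right child.
      Visit 36.
    At 29: no right child.
    Visit 29.
  At 38: no right child.
  Visit 38.
Visit 27.
Full post-order sequence: 21, 7, 22, 35, 24, 10, 26, 6, 18, 31, 1, 39, 36, 29, 38, 27.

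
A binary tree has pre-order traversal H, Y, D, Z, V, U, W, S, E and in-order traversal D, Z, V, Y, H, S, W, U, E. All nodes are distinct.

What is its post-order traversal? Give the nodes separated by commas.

The first element of pre-order is the root; it splits in-order into left and right subtrees.
Root H: left subtree has 4 nodes {D, Z, V, Y}, right has 4 {S, W, U, E}.
  Root Y: left subtree has 3 nodes {D, Z, V}, right has 0 { }.
    Root D: left subtree has 0 nodes { }, right has 2 {Z, V}.
      Root Z: left subtree has 0 nodes { }, right has 1 {V}.
  Root U: left subtree has 2 nodes {S, W}, right has 1 {E}.
    Root W: left subtree has 1 node {S}, right has 0 { }.

V, Z, D, Y, S, W, E, U, H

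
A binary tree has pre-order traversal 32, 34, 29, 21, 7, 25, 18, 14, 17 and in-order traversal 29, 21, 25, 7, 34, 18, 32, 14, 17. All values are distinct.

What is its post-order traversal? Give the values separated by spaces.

25 7 21 29 18 34 17 14 32

The first element of pre-order is the root; it splits in-order into left and right subtrees.
Root 32: left subtree has 6 nodes {29, 21, 25, 7, 34, 18}, right has 2 {14, 17}.
  Root 34: left subtree has 4 nodes {29, 21, 25, 7}, right has 1 {18}.
    Root 29: left subtree has 0 nodes { }, right has 3 {21, 25, 7}.
      Root 21: left subtree has 0 nodes { }, right has 2 {25, 7}.
        Root 7: left subtree has 1 node {25}, right has 0 { }.
  Root 14: left subtree has 0 nodes { }, right has 1 {17}.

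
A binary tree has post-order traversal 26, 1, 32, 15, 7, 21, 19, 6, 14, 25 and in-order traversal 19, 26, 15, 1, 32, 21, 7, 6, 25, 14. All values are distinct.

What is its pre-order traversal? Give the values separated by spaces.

The last element of post-order is the root; it splits in-order into left and right subtrees.
Root 25: left subtree has 8 nodes {19, 26, 15, 1, 32, 21, 7, 6}, right has 1 {14}.
  Root 6: left subtree has 7 nodes {19, 26, 15, 1, 32, 21, 7}, right has 0 { }.
    Root 19: left subtree has 0 nodes { }, right has 6 {26, 15, 1, 32, 21, 7}.
      Root 21: left subtree has 4 nodes {26, 15, 1, 32}, right has 1 {7}.
        Root 15: left subtree has 1 node {26}, right has 2 {1, 32}.
          Root 32: left subtree has 1 node {1}, right has 0 { }.

25 6 19 21 15 26 32 1 7 14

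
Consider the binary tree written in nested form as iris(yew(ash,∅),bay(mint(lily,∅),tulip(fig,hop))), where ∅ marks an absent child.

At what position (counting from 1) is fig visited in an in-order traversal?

7

In-order visits the left subtree, then the node, then the right subtree.
At iris: go left to yew.
  At yew: go left to ash.
    ash is a leaf — visit ash.
  Visit yew.
  At yew: no right child.
Visit iris.
At iris: go right to bay.
  At bay: go left to mint.
    At mint: go left to lily.
      lily is a leaf — visit lily.
    Visit mint.
    At mint: no right child.
  Visit bay.
  At bay: go right to tulip.
    At tulip: go left to fig.
      fig is a leaf — visit fig.
    Visit tulip.
    At tulip: go right to hop.
      hop is a leaf — visit hop.
Full in-order sequence: ash, yew, iris, lily, mint, bay, fig, tulip, hop.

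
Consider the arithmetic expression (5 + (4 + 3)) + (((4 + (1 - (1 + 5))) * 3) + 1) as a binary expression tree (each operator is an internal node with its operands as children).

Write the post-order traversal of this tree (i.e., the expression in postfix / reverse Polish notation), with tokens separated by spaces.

5 4 3 + + 4 1 1 5 + - + 3 * 1 + +

Post-order on an expression tree gives postfix notation: for each operator, emit left operand, right operand, then the operator.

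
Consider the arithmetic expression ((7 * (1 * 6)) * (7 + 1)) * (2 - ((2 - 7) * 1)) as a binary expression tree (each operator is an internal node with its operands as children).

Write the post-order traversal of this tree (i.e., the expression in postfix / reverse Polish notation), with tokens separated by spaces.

Post-order on an expression tree gives postfix notation: for each operator, emit left operand, right operand, then the operator.

7 1 6 * * 7 1 + * 2 2 7 - 1 * - *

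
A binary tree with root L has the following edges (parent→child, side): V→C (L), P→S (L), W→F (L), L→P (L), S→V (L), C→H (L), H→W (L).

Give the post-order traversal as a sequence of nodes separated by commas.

Post-order visits the left subtree, then the right subtree, then the node.
At L: go left to P.
  At P: go left to S.
    At S: go left to V.
      At V: go left to C.
        At C: go left to H.
          At H: go left to W.
            At W: go left to F.
              F is a leaf — visit F.
            At W: no right child.
            Visit W.
          At H: no right child.
          Visit H.
        At C: no right child.
        Visit C.
      At V: no right child.
      Visit V.
    At S: no right child.
    Visit S.
  At P: no right child.
  Visit P.
At L: no right child.
Visit L.

F, W, H, C, V, S, P, L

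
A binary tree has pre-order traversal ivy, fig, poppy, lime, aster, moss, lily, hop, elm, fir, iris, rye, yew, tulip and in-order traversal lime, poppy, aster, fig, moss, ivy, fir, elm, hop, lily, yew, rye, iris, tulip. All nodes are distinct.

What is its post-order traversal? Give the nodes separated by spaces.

The first element of pre-order is the root; it splits in-order into left and right subtrees.
Root ivy: left subtree has 5 nodes {lime, poppy, aster, fig, moss}, right has 8 {fir, elm, hop, lily, yew, rye, iris, tulip}.
  Root fig: left subtree has 3 nodes {lime, poppy, aster}, right has 1 {moss}.
    Root poppy: left subtree has 1 node {lime}, right has 1 {aster}.
  Root lily: left subtree has 3 nodes {fir, elm, hop}, right has 4 {yew, rye, iris, tulip}.
    Root hop: left subtree has 2 nodes {fir, elm}, right has 0 { }.
      Root elm: left subtree has 1 node {fir}, right has 0 { }.
    Root iris: left subtree has 2 nodes {yew, rye}, right has 1 {tulip}.
      Root rye: left subtree has 1 node {yew}, right has 0 { }.

lime aster poppy moss fig fir elm hop yew rye tulip iris lily ivy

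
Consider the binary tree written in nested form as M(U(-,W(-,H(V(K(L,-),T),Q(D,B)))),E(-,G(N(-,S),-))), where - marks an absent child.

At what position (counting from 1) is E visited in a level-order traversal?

Level-order visits nodes level by level from the root, left to right within each level.
Level 0: M
Level 1: U, E
Level 2: W, G
Level 3: H, N
Level 4: V, Q, S
Level 5: K, T, D, B
Level 6: L
Full level-order sequence: M, U, E, W, G, H, N, V, Q, S, K, T, D, B, L.

3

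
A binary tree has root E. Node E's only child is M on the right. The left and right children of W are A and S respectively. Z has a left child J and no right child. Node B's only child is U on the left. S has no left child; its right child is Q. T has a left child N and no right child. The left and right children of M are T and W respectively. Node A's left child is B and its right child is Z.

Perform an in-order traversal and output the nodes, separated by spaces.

E N T M U B A J Z W S Q

In-order visits the left subtree, then the node, then the right subtree.
At E: no left child.
Visit E.
At E: go right to M.
  At M: go left to T.
    At T: go left to N.
      N is a leaf — visit N.
    Visit T.
    At T: no right child.
  Visit M.
  At M: go right to W.
    At W: go left to A.
      At A: go left to B.
        At B: go left to U.
          U is a leaf — visit U.
        Visit B.
        At B: no right child.
      Visit A.
      At A: go right to Z.
        At Z: go left to J.
          J is a leaf — visit J.
        Visit Z.
        At Z: no right child.
    Visit W.
    At W: go right to S.
      At S: no left child.
      Visit S.
      At S: go right to Q.
        Q is a leaf — visit Q.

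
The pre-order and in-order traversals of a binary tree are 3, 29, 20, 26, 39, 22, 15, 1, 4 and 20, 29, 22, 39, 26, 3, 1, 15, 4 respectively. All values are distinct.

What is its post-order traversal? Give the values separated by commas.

20, 22, 39, 26, 29, 1, 4, 15, 3

The first element of pre-order is the root; it splits in-order into left and right subtrees.
Root 3: left subtree has 5 nodes {20, 29, 22, 39, 26}, right has 3 {1, 15, 4}.
  Root 29: left subtree has 1 node {20}, right has 3 {22, 39, 26}.
    Root 26: left subtree has 2 nodes {22, 39}, right has 0 { }.
      Root 39: left subtree has 1 node {22}, right has 0 { }.
  Root 15: left subtree has 1 node {1}, right has 1 {4}.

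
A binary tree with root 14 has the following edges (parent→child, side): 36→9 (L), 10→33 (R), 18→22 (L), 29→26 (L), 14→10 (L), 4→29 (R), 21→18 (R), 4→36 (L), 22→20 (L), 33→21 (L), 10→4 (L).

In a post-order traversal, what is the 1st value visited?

9

Post-order visits the left subtree, then the right subtree, then the node.
At 14: go left to 10.
  At 10: go left to 4.
    At 4: go left to 36.
      At 36: go left to 9.
        9 is a leaf — visit 9.
      At 36: no right child.
      Visit 36.
    At 4: go right to 29.
      At 29: go left to 26.
        26 is a leaf — visit 26.
      At 29: no right child.
      Visit 29.
    Visit 4.
  At 10: go right to 33.
    At 33: go left to 21.
      At 21: no left child.
      At 21: go right to 18.
        At 18: go left to 22.
          At 22: go left to 20.
            20 is a leaf — visit 20.
          At 22: no right child.
          Visit 22.
        At 18: no right child.
        Visit 18.
      Visit 21.
    At 33: no right child.
    Visit 33.
  Visit 10.
At 14: no right child.
Visit 14.
Full post-order sequence: 9, 36, 26, 29, 4, 20, 22, 18, 21, 33, 10, 14.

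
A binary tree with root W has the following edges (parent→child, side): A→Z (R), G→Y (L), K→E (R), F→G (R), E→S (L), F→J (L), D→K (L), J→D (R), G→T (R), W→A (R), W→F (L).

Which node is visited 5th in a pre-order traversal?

Pre-order visits the node, then its left subtree, then its right subtree.
Visit W.
At W: go left to F.
  Visit F.
  At F: go left to J.
    Visit J.
    At J: no left child.
    At J: go right to D.
      Visit D.
      At D: go left to K.
        Visit K.
        At K: no left child.
        At K: go right to E.
          Visit E.
          At E: go left to S.
            S is a leaf — visit S.
          At E: no right child.
      At D: no right child.
  At F: go right to G.
    Visit G.
    At G: go left to Y.
      Y is a leaf — visit Y.
    At G: go right to T.
      T is a leaf — visit T.
At W: go right to A.
  Visit A.
  At A: no left child.
  At A: go right to Z.
    Z is a leaf — visit Z.
Full pre-order sequence: W, F, J, D, K, E, S, G, Y, T, A, Z.

K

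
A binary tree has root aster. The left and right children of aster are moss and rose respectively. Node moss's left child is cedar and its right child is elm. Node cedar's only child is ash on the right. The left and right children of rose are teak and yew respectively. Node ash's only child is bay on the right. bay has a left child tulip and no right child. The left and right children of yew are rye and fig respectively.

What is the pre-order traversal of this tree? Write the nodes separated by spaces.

Pre-order visits the node, then its left subtree, then its right subtree.
Visit aster.
At aster: go left to moss.
  Visit moss.
  At moss: go left to cedar.
    Visit cedar.
    At cedar: no left child.
    At cedar: go right to ash.
      Visit ash.
      At ash: no left child.
      At ash: go right to bay.
        Visit bay.
        At bay: go left to tulip.
          tulip is a leaf — visit tulip.
        At bay: no right child.
  At moss: go right to elm.
    elm is a leaf — visit elm.
At aster: go right to rose.
  Visit rose.
  At rose: go left to teak.
    teak is a leaf — visit teak.
  At rose: go right to yew.
    Visit yew.
    At yew: go left to rye.
      rye is a leaf — visit rye.
    At yew: go right to fig.
      fig is a leaf — visit fig.

aster moss cedar ash bay tulip elm rose teak yew rye fig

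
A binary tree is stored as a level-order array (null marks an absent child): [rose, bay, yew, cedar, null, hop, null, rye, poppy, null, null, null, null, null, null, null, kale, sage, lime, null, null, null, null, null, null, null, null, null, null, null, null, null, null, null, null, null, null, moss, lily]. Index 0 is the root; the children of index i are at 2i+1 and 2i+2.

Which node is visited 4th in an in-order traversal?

sage

In-order visits the left subtree, then the node, then the right subtree.
At rose: go left to bay.
  At bay: go left to cedar.
    At cedar: go left to rye.
      At rye: no left child.
      Visit rye.
      At rye: go right to kale.
        kale is a leaf — visit kale.
    Visit cedar.
    At cedar: go right to poppy.
      At poppy: go left to sage.
        sage is a leaf — visit sage.
      Visit poppy.
      At poppy: go right to lime.
        At lime: go left to moss.
          moss is a leaf — visit moss.
        Visit lime.
        At lime: go right to lily.
          lily is a leaf — visit lily.
  Visit bay.
  At bay: no right child.
Visit rose.
At rose: go right to yew.
  At yew: go left to hop.
    hop is a leaf — visit hop.
  Visit yew.
  At yew: no right child.
Full in-order sequence: rye, kale, cedar, sage, poppy, moss, lime, lily, bay, rose, hop, yew.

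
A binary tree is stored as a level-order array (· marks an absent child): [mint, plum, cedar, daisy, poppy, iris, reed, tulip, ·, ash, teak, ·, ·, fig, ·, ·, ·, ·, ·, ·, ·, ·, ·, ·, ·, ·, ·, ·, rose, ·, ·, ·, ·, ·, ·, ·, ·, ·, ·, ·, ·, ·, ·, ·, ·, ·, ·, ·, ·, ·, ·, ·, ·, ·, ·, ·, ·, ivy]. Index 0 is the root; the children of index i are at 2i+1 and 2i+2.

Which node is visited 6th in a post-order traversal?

Post-order visits the left subtree, then the right subtree, then the node.
At mint: go left to plum.
  At plum: go left to daisy.
    At daisy: go left to tulip.
      tulip is a leaf — visit tulip.
    At daisy: no right child.
    Visit daisy.
  At plum: go right to poppy.
    At poppy: go left to ash.
      ash is a leaf — visit ash.
    At poppy: go right to teak.
      teak is a leaf — visit teak.
    Visit poppy.
  Visit plum.
At mint: go right to cedar.
  At cedar: go left to iris.
    iris is a leaf — visit iris.
  At cedar: go right to reed.
    At reed: go left to fig.
      At fig: no left child.
      At fig: go right to rose.
        At rose: go left to ivy.
          ivy is a leaf — visit ivy.
        At rose: no right child.
        Visit rose.
      Visit fig.
    At reed: no right child.
    Visit reed.
  Visit cedar.
Visit mint.
Full post-order sequence: tulip, daisy, ash, teak, poppy, plum, iris, ivy, rose, fig, reed, cedar, mint.

plum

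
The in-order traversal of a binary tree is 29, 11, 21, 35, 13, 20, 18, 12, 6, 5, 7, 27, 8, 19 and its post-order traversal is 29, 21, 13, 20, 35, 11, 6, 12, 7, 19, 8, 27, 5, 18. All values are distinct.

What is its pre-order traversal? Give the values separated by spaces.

18 11 29 35 21 20 13 5 12 6 27 7 8 19

The last element of post-order is the root; it splits in-order into left and right subtrees.
Root 18: left subtree has 6 nodes {29, 11, 21, 35, 13, 20}, right has 7 {12, 6, 5, 7, 27, 8, 19}.
  Root 11: left subtree has 1 node {29}, right has 4 {21, 35, 13, 20}.
    Root 35: left subtree has 1 node {21}, right has 2 {13, 20}.
      Root 20: left subtree has 1 node {13}, right has 0 { }.
  Root 5: left subtree has 2 nodes {12, 6}, right has 4 {7, 27, 8, 19}.
    Root 12: left subtree has 0 nodes { }, right has 1 {6}.
    Root 27: left subtree has 1 node {7}, right has 2 {8, 19}.
      Root 8: left subtree has 0 nodes { }, right has 1 {19}.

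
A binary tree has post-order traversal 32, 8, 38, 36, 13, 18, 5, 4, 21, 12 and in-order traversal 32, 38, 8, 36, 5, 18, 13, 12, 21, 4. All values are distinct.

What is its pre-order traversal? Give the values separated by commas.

The last element of post-order is the root; it splits in-order into left and right subtrees.
Root 12: left subtree has 7 nodes {32, 38, 8, 36, 5, 18, 13}, right has 2 {21, 4}.
  Root 5: left subtree has 4 nodes {32, 38, 8, 36}, right has 2 {18, 13}.
    Root 36: left subtree has 3 nodes {32, 38, 8}, right has 0 { }.
      Root 38: left subtree has 1 node {32}, right has 1 {8}.
    Root 18: left subtree has 0 nodes { }, right has 1 {13}.
  Root 21: left subtree has 0 nodes { }, right has 1 {4}.

12, 5, 36, 38, 32, 8, 18, 13, 21, 4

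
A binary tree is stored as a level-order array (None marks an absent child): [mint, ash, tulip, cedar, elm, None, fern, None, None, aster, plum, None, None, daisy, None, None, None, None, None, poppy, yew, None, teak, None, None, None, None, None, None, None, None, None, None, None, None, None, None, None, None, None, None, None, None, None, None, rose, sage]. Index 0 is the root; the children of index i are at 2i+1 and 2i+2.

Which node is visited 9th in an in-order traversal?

In-order visits the left subtree, then the node, then the right subtree.
At mint: go left to ash.
  At ash: go left to cedar.
    cedar is a leaf — visit cedar.
  Visit ash.
  At ash: go right to elm.
    At elm: go left to aster.
      At aster: go left to poppy.
        poppy is a leaf — visit poppy.
      Visit aster.
      At aster: go right to yew.
        yew is a leaf — visit yew.
    Visit elm.
    At elm: go right to plum.
      At plum: no left child.
      Visit plum.
      At plum: go right to teak.
        At teak: go left to rose.
          rose is a leaf — visit rose.
        Visit teak.
        At teak: go right to sage.
          sage is a leaf — visit sage.
Visit mint.
At mint: go right to tulip.
  At tulip: no left child.
  Visit tulip.
  At tulip: go right to fern.
    At fern: go left to daisy.
      daisy is a leaf — visit daisy.
    Visit fern.
    At fern: no right child.
Full in-order sequence: cedar, ash, poppy, aster, yew, elm, plum, rose, teak, sage, mint, tulip, daisy, fern.

teak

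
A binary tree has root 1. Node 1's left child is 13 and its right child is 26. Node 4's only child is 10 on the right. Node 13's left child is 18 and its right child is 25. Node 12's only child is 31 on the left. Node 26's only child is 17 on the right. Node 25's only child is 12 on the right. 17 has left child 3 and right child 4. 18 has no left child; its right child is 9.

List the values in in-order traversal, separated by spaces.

In-order visits the left subtree, then the node, then the right subtree.
At 1: go left to 13.
  At 13: go left to 18.
    At 18: no left child.
    Visit 18.
    At 18: go right to 9.
      9 is a leaf — visit 9.
  Visit 13.
  At 13: go right to 25.
    At 25: no left child.
    Visit 25.
    At 25: go right to 12.
      At 12: go left to 31.
        31 is a leaf — visit 31.
      Visit 12.
      At 12: no right child.
Visit 1.
At 1: go right to 26.
  At 26: no left child.
  Visit 26.
  At 26: go right to 17.
    At 17: go left to 3.
      3 is a leaf — visit 3.
    Visit 17.
    At 17: go right to 4.
      At 4: no left child.
      Visit 4.
      At 4: go right to 10.
        10 is a leaf — visit 10.

18 9 13 25 31 12 1 26 3 17 4 10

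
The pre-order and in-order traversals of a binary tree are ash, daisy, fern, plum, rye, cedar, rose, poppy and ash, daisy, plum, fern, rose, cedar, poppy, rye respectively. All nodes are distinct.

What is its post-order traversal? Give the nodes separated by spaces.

The first element of pre-order is the root; it splits in-order into left and right subtrees.
Root ash: left subtree has 0 nodes { }, right has 7 {daisy, plum, fern, rose, cedar, poppy, rye}.
  Root daisy: left subtree has 0 nodes { }, right has 6 {plum, fern, rose, cedar, poppy, rye}.
    Root fern: left subtree has 1 node {plum}, right has 4 {rose, cedar, poppy, rye}.
      Root rye: left subtree has 3 nodes {rose, cedar, poppy}, right has 0 { }.
        Root cedar: left subtree has 1 node {rose}, right has 1 {poppy}.

plum rose poppy cedar rye fern daisy ash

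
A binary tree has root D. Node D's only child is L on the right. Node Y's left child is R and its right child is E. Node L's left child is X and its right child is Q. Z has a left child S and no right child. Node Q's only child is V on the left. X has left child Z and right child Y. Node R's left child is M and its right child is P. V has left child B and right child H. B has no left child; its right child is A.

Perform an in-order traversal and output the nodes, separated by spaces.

D S Z X M R P Y E L B A V H Q

In-order visits the left subtree, then the node, then the right subtree.
At D: no left child.
Visit D.
At D: go right to L.
  At L: go left to X.
    At X: go left to Z.
      At Z: go left to S.
        S is a leaf — visit S.
      Visit Z.
      At Z: no right child.
    Visit X.
    At X: go right to Y.
      At Y: go left to R.
        At R: go left to M.
          M is a leaf — visit M.
        Visit R.
        At R: go right to P.
          P is a leaf — visit P.
      Visit Y.
      At Y: go right to E.
        E is a leaf — visit E.
  Visit L.
  At L: go right to Q.
    At Q: go left to V.
      At V: go left to B.
        At B: no left child.
        Visit B.
        At B: go right to A.
          A is a leaf — visit A.
      Visit V.
      At V: go right to H.
        H is a leaf — visit H.
    Visit Q.
    At Q: no right child.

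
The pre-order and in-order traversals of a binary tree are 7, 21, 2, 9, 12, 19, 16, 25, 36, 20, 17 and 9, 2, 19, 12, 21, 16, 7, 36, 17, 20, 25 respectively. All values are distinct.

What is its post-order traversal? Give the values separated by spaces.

9 19 12 2 16 21 17 20 36 25 7

The first element of pre-order is the root; it splits in-order into left and right subtrees.
Root 7: left subtree has 6 nodes {9, 2, 19, 12, 21, 16}, right has 4 {36, 17, 20, 25}.
  Root 21: left subtree has 4 nodes {9, 2, 19, 12}, right has 1 {16}.
    Root 2: left subtree has 1 node {9}, right has 2 {19, 12}.
      Root 12: left subtree has 1 node {19}, right has 0 { }.
  Root 25: left subtree has 3 nodes {36, 17, 20}, right has 0 { }.
    Root 36: left subtree has 0 nodes { }, right has 2 {17, 20}.
      Root 20: left subtree has 1 node {17}, right has 0 { }.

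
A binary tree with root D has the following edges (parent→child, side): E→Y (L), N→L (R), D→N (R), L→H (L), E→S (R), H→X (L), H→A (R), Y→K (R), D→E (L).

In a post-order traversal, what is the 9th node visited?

N

Post-order visits the left subtree, then the right subtree, then the node.
At D: go left to E.
  At E: go left to Y.
    At Y: no left child.
    At Y: go right to K.
      K is a leaf — visit K.
    Visit Y.
  At E: go right to S.
    S is a leaf — visit S.
  Visit E.
At D: go right to N.
  At N: no left child.
  At N: go right to L.
    At L: go left to H.
      At H: go left to X.
        X is a leaf — visit X.
      At H: go right to A.
        A is a leaf — visit A.
      Visit H.
    At L: no right child.
    Visit L.
  Visit N.
Visit D.
Full post-order sequence: K, Y, S, E, X, A, H, L, N, D.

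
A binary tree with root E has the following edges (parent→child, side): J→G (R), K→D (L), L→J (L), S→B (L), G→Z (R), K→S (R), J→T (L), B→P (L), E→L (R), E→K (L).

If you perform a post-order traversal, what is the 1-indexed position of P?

Post-order visits the left subtree, then the right subtree, then the node.
At E: go left to K.
  At K: go left to D.
    D is a leaf — visit D.
  At K: go right to S.
    At S: go left to B.
      At B: go left to P.
        P is a leaf — visit P.
      At B: no right child.
      Visit B.
    At S: no right child.
    Visit S.
  Visit K.
At E: go right to L.
  At L: go left to J.
    At J: go left to T.
      T is a leaf — visit T.
    At J: go right to G.
      At G: no left child.
      At G: go right to Z.
        Z is a leaf — visit Z.
      Visit G.
    Visit J.
  At L: no right child.
  Visit L.
Visit E.
Full post-order sequence: D, P, B, S, K, T, Z, G, J, L, E.

2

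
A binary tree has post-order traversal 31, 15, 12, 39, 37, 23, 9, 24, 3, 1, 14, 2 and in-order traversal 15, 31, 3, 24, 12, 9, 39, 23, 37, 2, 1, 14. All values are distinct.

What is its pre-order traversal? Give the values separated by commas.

The last element of post-order is the root; it splits in-order into left and right subtrees.
Root 2: left subtree has 9 nodes {15, 31, 3, 24, 12, 9, 39, 23, 37}, right has 2 {1, 14}.
  Root 3: left subtree has 2 nodes {15, 31}, right has 6 {24, 12, 9, 39, 23, 37}.
    Root 15: left subtree has 0 nodes { }, right has 1 {31}.
    Root 24: left subtree has 0 nodes { }, right has 5 {12, 9, 39, 23, 37}.
      Root 9: left subtree has 1 node {12}, right has 3 {39, 23, 37}.
        Root 23: left subtree has 1 node {39}, right has 1 {37}.
  Root 14: left subtree has 1 node {1}, right has 0 { }.

2, 3, 15, 31, 24, 9, 12, 23, 39, 37, 14, 1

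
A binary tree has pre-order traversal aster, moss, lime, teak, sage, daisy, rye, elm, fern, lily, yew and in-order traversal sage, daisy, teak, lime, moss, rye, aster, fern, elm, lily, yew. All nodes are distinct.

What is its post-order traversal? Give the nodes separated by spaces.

daisy sage teak lime rye moss fern yew lily elm aster

The first element of pre-order is the root; it splits in-order into left and right subtrees.
Root aster: left subtree has 6 nodes {sage, daisy, teak, lime, moss, rye}, right has 4 {fern, elm, lily, yew}.
  Root moss: left subtree has 4 nodes {sage, daisy, teak, lime}, right has 1 {rye}.
    Root lime: left subtree has 3 nodes {sage, daisy, teak}, right has 0 { }.
      Root teak: left subtree has 2 nodes {sage, daisy}, right has 0 { }.
        Root sage: left subtree has 0 nodes { }, right has 1 {daisy}.
  Root elm: left subtree has 1 node {fern}, right has 2 {lily, yew}.
    Root lily: left subtree has 0 nodes { }, right has 1 {yew}.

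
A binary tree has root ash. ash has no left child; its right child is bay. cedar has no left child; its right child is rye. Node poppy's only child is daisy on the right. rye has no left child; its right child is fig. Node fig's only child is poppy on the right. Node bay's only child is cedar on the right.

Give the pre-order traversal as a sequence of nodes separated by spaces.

ash bay cedar rye fig poppy daisy

Pre-order visits the node, then its left subtree, then its right subtree.
Visit ash.
At ash: no left child.
At ash: go right to bay.
  Visit bay.
  At bay: no left child.
  At bay: go right to cedar.
    Visit cedar.
    At cedar: no left child.
    At cedar: go right to rye.
      Visit rye.
      At rye: no left child.
      At rye: go right to fig.
        Visit fig.
        At fig: no left child.
        At fig: go right to poppy.
          Visit poppy.
          At poppy: no left child.
          At poppy: go right to daisy.
            daisy is a leaf — visit daisy.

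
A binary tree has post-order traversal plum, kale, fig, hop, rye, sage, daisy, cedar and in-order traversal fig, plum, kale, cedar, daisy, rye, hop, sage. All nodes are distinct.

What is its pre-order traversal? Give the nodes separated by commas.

The last element of post-order is the root; it splits in-order into left and right subtrees.
Root cedar: left subtree has 3 nodes {fig, plum, kale}, right has 4 {daisy, rye, hop, sage}.
  Root fig: left subtree has 0 nodes { }, right has 2 {plum, kale}.
    Root kale: left subtree has 1 node {plum}, right has 0 { }.
  Root daisy: left subtree has 0 nodes { }, right has 3 {rye, hop, sage}.
    Root sage: left subtree has 2 nodes {rye, hop}, right has 0 { }.
      Root rye: left subtree has 0 nodes { }, right has 1 {hop}.

cedar, fig, kale, plum, daisy, sage, rye, hop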